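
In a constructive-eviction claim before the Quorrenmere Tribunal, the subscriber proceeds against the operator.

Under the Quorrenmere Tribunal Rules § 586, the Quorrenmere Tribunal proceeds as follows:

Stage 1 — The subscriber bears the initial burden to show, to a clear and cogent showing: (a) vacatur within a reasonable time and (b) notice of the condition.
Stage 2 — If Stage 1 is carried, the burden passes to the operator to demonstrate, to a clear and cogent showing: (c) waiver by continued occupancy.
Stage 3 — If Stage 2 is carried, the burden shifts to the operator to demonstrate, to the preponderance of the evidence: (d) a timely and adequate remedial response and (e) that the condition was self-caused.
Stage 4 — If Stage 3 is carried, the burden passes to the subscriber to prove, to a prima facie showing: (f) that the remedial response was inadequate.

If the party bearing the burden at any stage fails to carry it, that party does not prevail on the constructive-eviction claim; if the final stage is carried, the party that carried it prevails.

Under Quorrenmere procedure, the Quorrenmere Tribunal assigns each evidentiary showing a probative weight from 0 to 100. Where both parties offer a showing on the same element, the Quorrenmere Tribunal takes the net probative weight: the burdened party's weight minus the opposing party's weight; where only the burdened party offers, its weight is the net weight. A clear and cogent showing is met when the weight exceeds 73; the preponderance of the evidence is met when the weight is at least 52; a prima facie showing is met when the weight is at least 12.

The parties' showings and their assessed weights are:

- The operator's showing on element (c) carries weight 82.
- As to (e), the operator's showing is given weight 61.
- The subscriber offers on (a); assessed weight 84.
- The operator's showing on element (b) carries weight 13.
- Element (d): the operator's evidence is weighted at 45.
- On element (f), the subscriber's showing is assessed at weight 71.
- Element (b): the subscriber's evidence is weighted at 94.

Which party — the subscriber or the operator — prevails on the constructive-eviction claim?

At Stage 1 the subscriber must meet a clear and cogent showing (weight exceeds 73): on (a) the weight is 84, > 73, so (a) meets the standard; on (b) the weight is 94 less the opposing 13 gives net 81, which does exceed 73, so (b) meets the standard.
  Stage 1 carried; the burden shifts to the operator.
At Stage 2 the operator must meet a clear and cogent showing (weight exceeds 73): on (c) the weight is 82, > 73, so (c) meets the standard.
  Stage 2 is satisfied; the operator continues to bear the burden.
At Stage 3 the operator must meet the preponderance of the evidence (weight is at least 52): on (d) the weight is 45, which does not reach 52, so (d) does not meet the standard; on (e) the weight is 61, ≥ 52, so (e) meets the standard.
  Stage 3 not carried; the operator fails its burden.
The analysis ends at Stage 3; the subscriber prevails.

subscriber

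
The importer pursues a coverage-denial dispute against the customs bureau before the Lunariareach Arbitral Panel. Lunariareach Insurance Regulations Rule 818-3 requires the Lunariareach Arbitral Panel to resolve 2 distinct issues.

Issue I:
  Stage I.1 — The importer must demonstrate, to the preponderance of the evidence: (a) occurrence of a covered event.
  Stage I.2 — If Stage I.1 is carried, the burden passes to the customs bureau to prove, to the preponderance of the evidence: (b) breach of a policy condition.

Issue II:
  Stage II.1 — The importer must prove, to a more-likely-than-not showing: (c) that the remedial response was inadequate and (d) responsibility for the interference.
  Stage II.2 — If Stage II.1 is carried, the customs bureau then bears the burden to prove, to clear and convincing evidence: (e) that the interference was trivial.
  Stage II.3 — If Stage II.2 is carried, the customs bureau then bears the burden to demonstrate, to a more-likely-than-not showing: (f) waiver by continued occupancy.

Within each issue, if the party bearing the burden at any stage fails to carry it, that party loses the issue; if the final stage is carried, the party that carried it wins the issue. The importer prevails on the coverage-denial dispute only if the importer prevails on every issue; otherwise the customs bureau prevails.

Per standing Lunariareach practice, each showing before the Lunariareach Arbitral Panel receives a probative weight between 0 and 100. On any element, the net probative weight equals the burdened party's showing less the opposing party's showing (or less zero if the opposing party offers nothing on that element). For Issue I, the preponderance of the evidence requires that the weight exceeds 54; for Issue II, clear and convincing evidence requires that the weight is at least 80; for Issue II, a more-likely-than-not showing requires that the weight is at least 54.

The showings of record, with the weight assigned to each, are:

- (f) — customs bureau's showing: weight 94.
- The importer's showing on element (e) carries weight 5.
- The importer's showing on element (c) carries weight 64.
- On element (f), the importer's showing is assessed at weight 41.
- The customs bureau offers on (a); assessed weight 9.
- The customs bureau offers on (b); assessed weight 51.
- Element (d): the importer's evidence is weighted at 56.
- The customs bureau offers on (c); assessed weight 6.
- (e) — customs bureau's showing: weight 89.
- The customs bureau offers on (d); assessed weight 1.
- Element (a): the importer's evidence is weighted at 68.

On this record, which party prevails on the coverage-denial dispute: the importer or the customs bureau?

importer

— Issue I —
Stage I.1 (importer, the preponderance of the evidence, weight exceeds 54): (a) net 68−9=59 > 54 — meets.
  The importer carries Stage I.1; the customs bureau now bears the burden.
Stage I.2 (customs bureau, the preponderance of the evidence, weight exceeds 54): (b) 51 ≤ 54 — fails.
  Not every element is met, so the customs bureau fails to carry Stage I.2.
The analysis ends at Stage I.2; the importer prevails on this issue.
— Issue II —
Stage II.1 — burden on importer; standard: a more-likely-than-not showing (weight is at least 54).
    (c): 64 − 6 = 58 ≥ 54 [met]
    (d): 56 − 1 = 55 ≥ 54 [met]
  Stage II.1 carried; the burden shifts to the customs bureau.
Stage II.2 — burden on customs bureau; standard: clear and convincing evidence (weight is at least 80).
    (e): 89 − 5 = 84 ≥ 80 [met]
  All elements met. The customs bureau retains the burden for Stage II.3.
Stage II.3 — burden on customs bureau; standard: a more-likely-than-not showing (weight is at least 54).
    (f): 94 − 41 = 53 < 54 [not met]
  Stage II.3 not carried; the customs bureau fails its burden.
So the importer prevails on this issue.
Per-issue: Issue I → importer; Issue II → importer. The importer must prevail on every issue; overall, the importer prevails.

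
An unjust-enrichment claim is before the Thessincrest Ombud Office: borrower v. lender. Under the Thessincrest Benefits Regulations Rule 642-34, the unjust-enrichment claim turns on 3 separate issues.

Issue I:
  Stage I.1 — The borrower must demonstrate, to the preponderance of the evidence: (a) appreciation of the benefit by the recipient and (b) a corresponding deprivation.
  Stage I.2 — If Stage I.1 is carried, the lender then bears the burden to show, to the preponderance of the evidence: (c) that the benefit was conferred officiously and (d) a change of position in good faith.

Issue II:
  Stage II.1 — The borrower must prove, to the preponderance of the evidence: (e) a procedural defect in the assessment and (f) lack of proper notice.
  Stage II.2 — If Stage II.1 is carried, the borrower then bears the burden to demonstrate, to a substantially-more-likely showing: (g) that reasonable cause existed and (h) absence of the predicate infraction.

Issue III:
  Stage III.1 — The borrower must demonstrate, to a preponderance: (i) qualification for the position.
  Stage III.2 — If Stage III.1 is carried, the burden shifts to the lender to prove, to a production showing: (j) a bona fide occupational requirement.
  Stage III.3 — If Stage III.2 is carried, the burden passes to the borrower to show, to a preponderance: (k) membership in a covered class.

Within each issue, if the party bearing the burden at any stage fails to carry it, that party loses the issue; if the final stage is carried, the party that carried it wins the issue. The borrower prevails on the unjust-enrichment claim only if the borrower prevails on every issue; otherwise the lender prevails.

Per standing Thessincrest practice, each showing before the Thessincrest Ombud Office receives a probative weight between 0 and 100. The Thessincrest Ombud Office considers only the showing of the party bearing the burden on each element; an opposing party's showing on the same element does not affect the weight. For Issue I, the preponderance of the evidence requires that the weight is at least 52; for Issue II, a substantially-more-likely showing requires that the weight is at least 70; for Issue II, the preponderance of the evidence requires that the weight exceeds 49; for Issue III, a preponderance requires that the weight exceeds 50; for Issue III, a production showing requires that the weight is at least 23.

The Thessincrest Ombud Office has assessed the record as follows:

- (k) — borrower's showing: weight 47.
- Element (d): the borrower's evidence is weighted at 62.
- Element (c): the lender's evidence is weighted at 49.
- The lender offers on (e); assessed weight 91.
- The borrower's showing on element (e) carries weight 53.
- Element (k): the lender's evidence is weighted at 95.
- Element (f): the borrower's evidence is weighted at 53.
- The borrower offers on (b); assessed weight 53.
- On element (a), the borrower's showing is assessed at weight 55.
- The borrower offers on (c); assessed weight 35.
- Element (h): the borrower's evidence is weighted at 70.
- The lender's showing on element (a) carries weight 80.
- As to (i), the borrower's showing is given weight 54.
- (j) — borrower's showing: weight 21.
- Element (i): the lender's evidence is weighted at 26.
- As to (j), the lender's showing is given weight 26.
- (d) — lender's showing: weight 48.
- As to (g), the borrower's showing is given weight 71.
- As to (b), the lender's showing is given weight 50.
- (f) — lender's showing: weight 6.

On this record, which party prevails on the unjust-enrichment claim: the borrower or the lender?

lender

— Issue I —
At Stage I.1 the borrower must meet the preponderance of the evidence (weight is at least 52): on (a) the weight is 55 (the lender's 80 is given no effect), which does reach 52, so (a) meets the standard; on (b) the weight is 53 (the lender's 50 is given no effect), ≥ 52, so (b) meets the standard.
  The borrower carries Stage I.1; the lender now bears the burden.
At Stage I.2 the lender must meet the preponderance of the evidence (weight is at least 52): on (c) the weight is 49 (the borrower's 35 is given no effect), < 52, so (c) does not meet the standard; on (d) the weight is 48 (the borrower's 62 is given no effect), < 52, so (d) does not meet the standard.
  Not every element is met, so the lender fails to carry Stage I.2.
So the borrower prevails on this issue.
— Issue II —
Stage II.1 — burden on borrower; standard: the preponderance of the evidence (weight exceeds 49).
    (e): 53 (lender's 91 disregarded) > 49 [met]
    (f): 53 (lender's 6 disregarded) > 49 [met]
  All elements met. The borrower retains the burden for Stage II.2.
Stage II.2 — burden on borrower; standard: a substantially-more-likely showing (weight is at least 70).
    (g): 71 ≥ 70 [met]
    (h): 70 ≥ 70 [met]
  The borrower carries the last stage.
Every stage carried; the borrower prevails on this issue.
— Issue III —
At Stage III.1 the borrower must meet a preponderance (weight exceeds 50): on (i) the weight is 54 (the lender's 26 is given no effect), > 50, so (i) meets the standard.
  All elements met. The burden passes to the lender.
At Stage III.2 the lender must meet a production showing (weight is at least 23): on (j) the weight is 26 (the borrower's 21 is given no effect), which does reach 23, so (j) meets the standard.
  Stage III.2 carried; the burden shifts to the borrower.
At Stage III.3 the borrower must meet a preponderance (weight exceeds 50): on (k) the weight is 47 (the lender's 95 is given no effect), ≤ 50, so (k) does not meet the standard.
  Stage III.3 not carried; the borrower fails its burden.
The analysis ends at Stage III.3; the lender prevails on this issue.
Per-issue: Issue I → borrower; Issue II → borrower; Issue III → lender. The borrower must prevail on every issue; overall, the lender prevails.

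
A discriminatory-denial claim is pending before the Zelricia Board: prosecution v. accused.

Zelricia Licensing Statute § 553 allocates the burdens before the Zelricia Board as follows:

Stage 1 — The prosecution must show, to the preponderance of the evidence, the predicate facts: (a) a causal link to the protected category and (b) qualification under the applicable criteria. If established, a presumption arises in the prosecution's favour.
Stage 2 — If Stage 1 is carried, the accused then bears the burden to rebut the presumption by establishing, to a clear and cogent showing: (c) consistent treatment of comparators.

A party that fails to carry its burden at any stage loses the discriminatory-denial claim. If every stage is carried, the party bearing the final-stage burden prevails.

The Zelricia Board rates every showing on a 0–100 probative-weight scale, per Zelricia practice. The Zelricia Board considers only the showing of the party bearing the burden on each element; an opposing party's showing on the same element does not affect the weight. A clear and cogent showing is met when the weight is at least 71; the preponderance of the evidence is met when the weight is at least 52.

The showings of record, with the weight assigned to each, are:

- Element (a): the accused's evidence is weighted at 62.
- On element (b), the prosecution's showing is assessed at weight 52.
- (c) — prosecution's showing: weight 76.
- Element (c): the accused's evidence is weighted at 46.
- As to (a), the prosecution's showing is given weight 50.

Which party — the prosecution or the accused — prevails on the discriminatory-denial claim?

Stage 1 (prosecution, the preponderance of the evidence, weight is at least 52): (a) 50 (accused's 62 disregarded) < 52 — fails; (b) 52 ≥ 52 — meets.
  The prosecution does not carry Stage 1.
The analysis ends at Stage 1; the accused prevails.

accused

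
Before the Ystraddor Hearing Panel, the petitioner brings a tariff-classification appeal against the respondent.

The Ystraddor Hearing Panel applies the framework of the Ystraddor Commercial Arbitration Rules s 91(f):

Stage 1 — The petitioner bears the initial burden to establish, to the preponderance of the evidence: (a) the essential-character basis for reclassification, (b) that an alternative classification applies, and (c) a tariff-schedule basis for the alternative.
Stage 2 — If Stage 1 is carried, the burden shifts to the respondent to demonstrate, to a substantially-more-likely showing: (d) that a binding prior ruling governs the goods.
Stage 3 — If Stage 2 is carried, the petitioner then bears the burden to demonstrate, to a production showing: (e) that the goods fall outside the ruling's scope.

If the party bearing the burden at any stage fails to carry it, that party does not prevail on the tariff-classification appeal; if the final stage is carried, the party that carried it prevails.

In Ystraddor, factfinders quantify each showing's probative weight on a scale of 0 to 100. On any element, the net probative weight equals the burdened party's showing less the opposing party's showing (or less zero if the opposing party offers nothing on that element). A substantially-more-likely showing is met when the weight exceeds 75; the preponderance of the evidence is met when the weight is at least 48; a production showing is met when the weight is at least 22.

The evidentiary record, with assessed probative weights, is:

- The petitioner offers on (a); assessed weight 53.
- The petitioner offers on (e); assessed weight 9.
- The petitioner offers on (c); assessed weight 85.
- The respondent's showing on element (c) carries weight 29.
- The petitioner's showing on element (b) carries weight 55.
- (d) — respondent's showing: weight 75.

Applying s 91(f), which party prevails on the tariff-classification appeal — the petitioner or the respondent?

At Stage 1 the petitioner must meet the preponderance of the evidence (weight is at least 48): on (a) the weight is 53, ≥ 48, so (a) meets the standard; on (b) the weight is 55, ≥ 48, so (b) meets the standard; on (c) the weight is 85 less the opposing 29 gives net 56, ≥ 48, so (c) meets the standard.
  Stage 1 is satisfied; the onus moves to the respondent.
At Stage 2 the respondent must meet a substantially-more-likely showing (weight exceeds 75): on (d) the weight is 75, which does not exceed 75, so (d) does not meet the standard.
  The respondent does not carry Stage 2.
The analysis ends at Stage 2; the petitioner prevails.

petitioner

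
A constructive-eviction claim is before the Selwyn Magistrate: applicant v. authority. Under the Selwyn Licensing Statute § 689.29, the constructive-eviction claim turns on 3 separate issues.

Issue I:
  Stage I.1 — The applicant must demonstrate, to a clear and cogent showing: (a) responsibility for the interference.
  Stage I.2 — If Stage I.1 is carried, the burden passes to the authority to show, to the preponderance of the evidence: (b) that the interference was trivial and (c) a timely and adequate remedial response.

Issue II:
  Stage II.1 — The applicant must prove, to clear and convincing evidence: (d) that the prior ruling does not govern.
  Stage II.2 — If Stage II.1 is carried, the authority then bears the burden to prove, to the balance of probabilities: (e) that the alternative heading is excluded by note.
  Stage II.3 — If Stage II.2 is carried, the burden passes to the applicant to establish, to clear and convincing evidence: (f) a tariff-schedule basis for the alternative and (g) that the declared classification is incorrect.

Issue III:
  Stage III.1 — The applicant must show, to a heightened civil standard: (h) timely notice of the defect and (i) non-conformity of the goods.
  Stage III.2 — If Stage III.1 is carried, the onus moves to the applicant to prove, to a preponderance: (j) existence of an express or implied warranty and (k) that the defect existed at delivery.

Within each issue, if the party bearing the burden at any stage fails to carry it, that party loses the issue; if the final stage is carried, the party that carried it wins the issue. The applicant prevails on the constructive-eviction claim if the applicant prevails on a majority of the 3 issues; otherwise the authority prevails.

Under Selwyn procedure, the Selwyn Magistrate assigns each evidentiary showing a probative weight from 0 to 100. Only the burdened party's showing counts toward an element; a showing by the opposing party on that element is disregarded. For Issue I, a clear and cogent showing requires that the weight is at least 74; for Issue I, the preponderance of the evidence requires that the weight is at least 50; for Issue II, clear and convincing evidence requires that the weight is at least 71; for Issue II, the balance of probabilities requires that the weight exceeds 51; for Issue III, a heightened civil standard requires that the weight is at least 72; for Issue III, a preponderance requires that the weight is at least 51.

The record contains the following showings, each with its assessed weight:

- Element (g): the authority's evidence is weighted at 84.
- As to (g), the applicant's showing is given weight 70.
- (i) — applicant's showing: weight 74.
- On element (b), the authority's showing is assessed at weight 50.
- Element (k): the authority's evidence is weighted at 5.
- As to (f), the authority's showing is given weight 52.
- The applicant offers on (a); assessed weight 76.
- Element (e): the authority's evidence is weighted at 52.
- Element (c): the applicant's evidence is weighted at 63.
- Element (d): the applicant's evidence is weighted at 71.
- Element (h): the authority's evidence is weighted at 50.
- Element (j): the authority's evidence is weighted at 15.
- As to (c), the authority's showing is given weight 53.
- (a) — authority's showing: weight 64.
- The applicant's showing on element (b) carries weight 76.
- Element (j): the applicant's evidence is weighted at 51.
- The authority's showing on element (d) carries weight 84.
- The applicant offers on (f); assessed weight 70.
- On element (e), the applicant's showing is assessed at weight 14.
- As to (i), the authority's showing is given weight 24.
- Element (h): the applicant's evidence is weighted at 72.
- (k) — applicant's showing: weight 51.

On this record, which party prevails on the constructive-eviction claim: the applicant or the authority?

authority

— Issue I —
Stage I.1 — burden on applicant; standard: a clear and cogent showing (weight is at least 74).
    (a): 76 (authority's 64 disregarded) ≥ 74 [met]
  The applicant carries Stage I.1; the authority now bears the burden.
Stage I.2 — burden on authority; standard: the preponderance of the evidence (weight is at least 50).
    (b): 50 (applicant's 76 disregarded) ≥ 50 [met]
    (c): 53 (applicant's 63 disregarded) ≥ 50 [met]
  Stage I.2 carried; the final stage is satisfied.
All stages carried — the authority prevails on this issue.
— Issue II —
Stage II.1 — burden on applicant; standard: clear and convincing evidence (weight is at least 71).
    (d): 71 (authority's 84 disregarded) ≥ 71 [met]
  All elements met. The burden passes to the authority.
Stage II.2 — burden on authority; standard: the balance of probabilities (weight exceeds 51).
    (e): 52 (applicant's 14 disregarded) > 51 [met]
  Stage II.2 is satisfied; the onus moves to the applicant.
Stage II.3 — burden on applicant; standard: clear and convincing evidence (weight is at least 71).
    (f): 70 (authority's 52 disregarded) < 71 [not met]
    (g): 70 (authority's 84 disregarded) < 71 [not met]
  Not every element is met, so the applicant fails to carry Stage II.3.
So the authority prevails on this issue.
— Issue III —
Stage III.1 — burden on applicant; standard: a heightened civil standard (weight is at least 72).
    (h): 72 (authority's 50 disregarded) ≥ 72 [met]
    (i): 74 (authority's 24 disregarded) ≥ 72 [met]
  Stage III.1 carried; the burden remains with the applicant.
Stage III.2 — burden on applicant; standard: a preponderance (weight is at least 51).
    (j): 51 (authority's 15 disregarded) ≥ 51 [met]
    (k): 51 (authority's 5 disregarded) ≥ 51 [met]
  The applicant carries the last stage.
With every stage satisfied, the applicant prevails on this issue.
Per-issue: Issue I → authority; Issue II → authority; Issue III → applicant. The applicant must prevail on a majority of issues; overall, the authority prevails.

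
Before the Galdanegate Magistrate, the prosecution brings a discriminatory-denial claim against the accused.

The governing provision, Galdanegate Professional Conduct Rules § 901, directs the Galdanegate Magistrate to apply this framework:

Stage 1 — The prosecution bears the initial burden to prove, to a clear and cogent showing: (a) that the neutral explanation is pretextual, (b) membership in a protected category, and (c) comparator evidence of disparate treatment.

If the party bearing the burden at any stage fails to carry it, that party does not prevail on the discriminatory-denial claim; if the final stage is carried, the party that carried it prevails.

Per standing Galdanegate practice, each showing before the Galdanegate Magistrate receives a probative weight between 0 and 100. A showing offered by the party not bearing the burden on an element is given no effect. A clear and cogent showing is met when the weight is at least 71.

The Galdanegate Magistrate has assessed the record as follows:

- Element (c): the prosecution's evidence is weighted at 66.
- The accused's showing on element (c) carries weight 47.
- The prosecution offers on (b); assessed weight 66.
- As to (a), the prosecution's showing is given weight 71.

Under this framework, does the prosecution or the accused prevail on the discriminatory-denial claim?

accused

At Stage 1 the prosecution must meet a clear and cogent showing (weight is at least 71): on (a) the weight is 71, which does reach 71, so (a) meets the standard; on (b) the weight is 66, < 71, so (b) does not meet the standard; on (c) the weight is 66 (the accused's 47 is given no effect), < 71, so (c) does not meet the standard.
  Stage 1 not carried; the prosecution fails its burden.
So the accused prevails.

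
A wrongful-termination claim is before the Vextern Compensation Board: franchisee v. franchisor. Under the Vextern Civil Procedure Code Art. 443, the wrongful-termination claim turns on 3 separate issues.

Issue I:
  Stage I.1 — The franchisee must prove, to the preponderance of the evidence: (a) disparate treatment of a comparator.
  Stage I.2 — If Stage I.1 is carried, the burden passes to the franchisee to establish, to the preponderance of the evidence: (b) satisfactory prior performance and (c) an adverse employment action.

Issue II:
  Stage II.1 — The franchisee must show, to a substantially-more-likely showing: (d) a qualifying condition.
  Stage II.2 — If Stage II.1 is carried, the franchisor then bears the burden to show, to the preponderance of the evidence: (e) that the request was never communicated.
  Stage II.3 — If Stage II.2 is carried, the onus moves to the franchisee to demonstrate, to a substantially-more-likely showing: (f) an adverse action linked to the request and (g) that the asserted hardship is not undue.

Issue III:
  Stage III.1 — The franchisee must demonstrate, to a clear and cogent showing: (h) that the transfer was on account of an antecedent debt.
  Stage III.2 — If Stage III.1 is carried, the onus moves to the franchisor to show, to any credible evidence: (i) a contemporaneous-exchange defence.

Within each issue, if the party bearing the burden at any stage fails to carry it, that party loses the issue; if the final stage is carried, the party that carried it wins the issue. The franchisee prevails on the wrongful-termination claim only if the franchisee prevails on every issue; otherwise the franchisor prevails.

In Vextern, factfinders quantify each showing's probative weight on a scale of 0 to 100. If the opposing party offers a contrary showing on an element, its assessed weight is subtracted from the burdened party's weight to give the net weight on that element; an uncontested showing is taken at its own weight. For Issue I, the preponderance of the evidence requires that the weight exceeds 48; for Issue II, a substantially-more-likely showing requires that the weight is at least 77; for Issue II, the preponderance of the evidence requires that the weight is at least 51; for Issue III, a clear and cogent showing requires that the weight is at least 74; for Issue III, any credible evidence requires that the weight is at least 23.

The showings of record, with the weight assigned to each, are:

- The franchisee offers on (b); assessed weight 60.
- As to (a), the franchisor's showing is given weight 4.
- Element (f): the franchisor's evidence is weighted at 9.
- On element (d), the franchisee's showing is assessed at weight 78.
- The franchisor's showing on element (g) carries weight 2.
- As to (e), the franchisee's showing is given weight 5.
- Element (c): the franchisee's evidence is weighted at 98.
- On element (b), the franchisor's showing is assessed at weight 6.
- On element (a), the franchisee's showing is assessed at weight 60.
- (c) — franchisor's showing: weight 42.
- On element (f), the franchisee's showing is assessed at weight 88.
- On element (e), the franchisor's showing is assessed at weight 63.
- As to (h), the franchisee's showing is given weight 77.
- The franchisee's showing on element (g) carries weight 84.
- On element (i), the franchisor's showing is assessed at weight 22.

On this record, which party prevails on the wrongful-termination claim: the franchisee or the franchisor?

franchisee

— Issue I —
Stage I.1 (franchisee, the preponderance of the evidence, weight exceeds 48): (a) net 60−4=56 > 48 — meets.
  All elements met. The franchisee retains the burden for Stage I.2.
Stage I.2 (franchisee, the preponderance of the evidence, weight exceeds 48): (b) net 60−6=54 > 48 — meets; (c) net 98−42=56 > 48 — meets.
  The franchisee carries the last stage.
All stages carried — the franchisee prevails on this issue.
— Issue II —
At Stage II.1 the franchisee must meet a substantially-more-likely showing (weight is at least 77): on (d) the weight is 78, ≥ 77, so (d) meets the standard.
  The franchisee carries Stage II.1; the franchisor now bears the burden.
At Stage II.2 the franchisor must meet the preponderance of the evidence (weight is at least 51): on (e) the weight is 63 less the opposing 5 gives net 58, ≥ 51, so (e) meets the standard.
  Stage II.2 carried; the burden shifts to the franchisee.
At Stage II.3 the franchisee must meet a substantially-more-likely showing (weight is at least 77): on (f) the weight is 88 less the opposing 9 gives net 79, ≥ 77, so (f) meets the standard; on (g) the weight is 84 less the opposing 2 gives net 82, ≥ 77, so (g) meets the standard.
  The franchisee carries the last stage.
With every stage satisfied, the franchisee prevails on this issue.
— Issue III —
Stage III.1 — burden on franchisee; standard: a clear and cogent showing (weight is at least 74).
    (h): 77 ≥ 74 [met]
  All elements met. The burden passes to the franchisor.
Stage III.2 — burden on franchisor; standard: any credible evidence (weight is at least 23).
    (i): 22 < 23 [not met]
  The franchisor does not carry Stage III.2.
The franchisee prevails on this issue.
Per-issue: Issue I → franchisee; Issue II → franchisee; Issue III → franchisee. The franchisee must prevail on every issue; overall, the franchisee prevails.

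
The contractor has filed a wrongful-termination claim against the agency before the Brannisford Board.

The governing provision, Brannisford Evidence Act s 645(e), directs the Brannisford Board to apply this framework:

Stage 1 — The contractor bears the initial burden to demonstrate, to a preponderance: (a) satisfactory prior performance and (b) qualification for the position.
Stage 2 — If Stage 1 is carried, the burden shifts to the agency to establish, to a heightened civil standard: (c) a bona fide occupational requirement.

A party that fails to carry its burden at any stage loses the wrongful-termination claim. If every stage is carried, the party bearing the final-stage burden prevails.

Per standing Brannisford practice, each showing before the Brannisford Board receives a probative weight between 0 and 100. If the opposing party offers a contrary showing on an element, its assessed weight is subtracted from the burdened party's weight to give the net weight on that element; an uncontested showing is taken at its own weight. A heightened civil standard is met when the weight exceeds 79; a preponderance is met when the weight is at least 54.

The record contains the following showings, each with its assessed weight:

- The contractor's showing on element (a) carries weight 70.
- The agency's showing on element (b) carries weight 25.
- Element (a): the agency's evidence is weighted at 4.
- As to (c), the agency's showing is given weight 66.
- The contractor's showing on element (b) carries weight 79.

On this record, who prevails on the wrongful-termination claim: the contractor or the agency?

contractor

At Stage 1 the contractor must meet a preponderance (weight is at least 54): on (a) the weight is 70 less the opposing 4 gives net 66, which does reach 54, so (a) meets the standard; on (b) the weight is 79 less the opposing 25 gives net 54, which does reach 54, so (b) meets the standard.
  All elements met. The burden passes to the agency.
At Stage 2 the agency must meet a heightened civil standard (weight exceeds 79): on (c) the weight is 66, ≤ 79, so (c) does not meet the standard.
  Stage 2 not carried; the agency fails its burden.
The contractor prevails.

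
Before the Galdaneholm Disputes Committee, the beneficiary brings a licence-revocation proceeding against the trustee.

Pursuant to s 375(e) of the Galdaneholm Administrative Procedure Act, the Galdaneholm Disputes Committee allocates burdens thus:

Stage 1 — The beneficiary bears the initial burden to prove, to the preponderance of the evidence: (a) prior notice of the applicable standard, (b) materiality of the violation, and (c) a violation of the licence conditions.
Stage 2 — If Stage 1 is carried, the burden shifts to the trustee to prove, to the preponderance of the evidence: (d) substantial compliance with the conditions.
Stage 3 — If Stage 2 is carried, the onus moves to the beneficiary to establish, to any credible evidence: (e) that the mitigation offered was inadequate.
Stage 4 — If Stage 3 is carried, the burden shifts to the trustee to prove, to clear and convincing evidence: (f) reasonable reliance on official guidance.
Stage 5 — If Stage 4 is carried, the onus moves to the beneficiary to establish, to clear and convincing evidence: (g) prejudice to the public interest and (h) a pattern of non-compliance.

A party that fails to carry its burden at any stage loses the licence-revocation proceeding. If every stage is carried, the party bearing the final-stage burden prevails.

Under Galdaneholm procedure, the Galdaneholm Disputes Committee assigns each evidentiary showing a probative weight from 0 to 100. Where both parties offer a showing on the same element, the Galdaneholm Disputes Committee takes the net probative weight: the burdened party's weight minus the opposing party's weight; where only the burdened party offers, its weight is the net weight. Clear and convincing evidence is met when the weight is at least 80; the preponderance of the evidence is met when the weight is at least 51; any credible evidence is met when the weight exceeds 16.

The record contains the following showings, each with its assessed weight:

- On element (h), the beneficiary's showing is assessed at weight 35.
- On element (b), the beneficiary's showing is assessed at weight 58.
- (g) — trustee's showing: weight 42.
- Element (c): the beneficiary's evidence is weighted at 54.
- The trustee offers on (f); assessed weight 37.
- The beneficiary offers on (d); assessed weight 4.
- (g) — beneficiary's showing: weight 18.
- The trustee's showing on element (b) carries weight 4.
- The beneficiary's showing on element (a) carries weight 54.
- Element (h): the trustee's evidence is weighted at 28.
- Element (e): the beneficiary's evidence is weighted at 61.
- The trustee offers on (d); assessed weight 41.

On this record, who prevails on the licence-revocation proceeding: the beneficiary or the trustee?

beneficiary

Stage 1 (beneficiary, the preponderance of the evidence, weight is at least 51): (a) 54 ≥ 51 — meets; (b) net 58−4=54 ≥ 51 — meets; (c) 54 ≥ 51 — meets.
  Stage 1 carried; the burden shifts to the trustee.
Stage 2 (trustee, the preponderance of the evidence, weight is at least 51): (d) net 41−4=37 < 51 — fails.
  The trustee does not carry Stage 2.
So the beneficiary prevails.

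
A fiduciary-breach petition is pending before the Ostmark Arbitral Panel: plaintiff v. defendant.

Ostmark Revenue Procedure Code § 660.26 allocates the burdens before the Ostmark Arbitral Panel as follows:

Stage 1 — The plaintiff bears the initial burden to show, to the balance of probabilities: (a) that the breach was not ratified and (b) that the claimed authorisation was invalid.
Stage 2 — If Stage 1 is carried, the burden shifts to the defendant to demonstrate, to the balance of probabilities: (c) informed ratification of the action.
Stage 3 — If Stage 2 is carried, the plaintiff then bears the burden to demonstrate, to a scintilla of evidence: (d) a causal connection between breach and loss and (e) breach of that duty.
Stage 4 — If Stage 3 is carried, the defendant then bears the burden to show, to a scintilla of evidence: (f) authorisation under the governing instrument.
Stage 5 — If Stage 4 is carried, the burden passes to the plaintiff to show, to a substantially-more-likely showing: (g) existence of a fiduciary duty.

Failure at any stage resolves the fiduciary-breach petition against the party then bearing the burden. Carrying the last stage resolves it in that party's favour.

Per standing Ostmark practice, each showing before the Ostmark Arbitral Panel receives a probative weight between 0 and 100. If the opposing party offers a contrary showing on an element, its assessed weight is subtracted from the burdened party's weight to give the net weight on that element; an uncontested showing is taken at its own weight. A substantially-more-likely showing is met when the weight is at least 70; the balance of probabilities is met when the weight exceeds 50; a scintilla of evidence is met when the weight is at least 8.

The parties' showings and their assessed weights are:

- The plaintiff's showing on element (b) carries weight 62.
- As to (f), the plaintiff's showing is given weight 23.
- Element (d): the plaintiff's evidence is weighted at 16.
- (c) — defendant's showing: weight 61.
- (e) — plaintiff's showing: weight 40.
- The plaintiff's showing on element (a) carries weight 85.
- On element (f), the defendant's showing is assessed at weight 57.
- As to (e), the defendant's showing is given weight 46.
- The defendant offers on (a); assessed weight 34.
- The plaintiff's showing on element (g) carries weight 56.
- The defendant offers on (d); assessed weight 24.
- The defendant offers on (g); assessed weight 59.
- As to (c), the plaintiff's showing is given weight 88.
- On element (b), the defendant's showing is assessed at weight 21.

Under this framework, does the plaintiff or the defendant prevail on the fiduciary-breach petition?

defendant

Stage 1 (plaintiff, the balance of probabilities, weight exceeds 50): (a) net 85−34=51 > 50 — meets; (b) net 62−21=41 ≤ 50 — fails.
  Stage 1 not carried; the plaintiff fails its burden.
The defendant prevails.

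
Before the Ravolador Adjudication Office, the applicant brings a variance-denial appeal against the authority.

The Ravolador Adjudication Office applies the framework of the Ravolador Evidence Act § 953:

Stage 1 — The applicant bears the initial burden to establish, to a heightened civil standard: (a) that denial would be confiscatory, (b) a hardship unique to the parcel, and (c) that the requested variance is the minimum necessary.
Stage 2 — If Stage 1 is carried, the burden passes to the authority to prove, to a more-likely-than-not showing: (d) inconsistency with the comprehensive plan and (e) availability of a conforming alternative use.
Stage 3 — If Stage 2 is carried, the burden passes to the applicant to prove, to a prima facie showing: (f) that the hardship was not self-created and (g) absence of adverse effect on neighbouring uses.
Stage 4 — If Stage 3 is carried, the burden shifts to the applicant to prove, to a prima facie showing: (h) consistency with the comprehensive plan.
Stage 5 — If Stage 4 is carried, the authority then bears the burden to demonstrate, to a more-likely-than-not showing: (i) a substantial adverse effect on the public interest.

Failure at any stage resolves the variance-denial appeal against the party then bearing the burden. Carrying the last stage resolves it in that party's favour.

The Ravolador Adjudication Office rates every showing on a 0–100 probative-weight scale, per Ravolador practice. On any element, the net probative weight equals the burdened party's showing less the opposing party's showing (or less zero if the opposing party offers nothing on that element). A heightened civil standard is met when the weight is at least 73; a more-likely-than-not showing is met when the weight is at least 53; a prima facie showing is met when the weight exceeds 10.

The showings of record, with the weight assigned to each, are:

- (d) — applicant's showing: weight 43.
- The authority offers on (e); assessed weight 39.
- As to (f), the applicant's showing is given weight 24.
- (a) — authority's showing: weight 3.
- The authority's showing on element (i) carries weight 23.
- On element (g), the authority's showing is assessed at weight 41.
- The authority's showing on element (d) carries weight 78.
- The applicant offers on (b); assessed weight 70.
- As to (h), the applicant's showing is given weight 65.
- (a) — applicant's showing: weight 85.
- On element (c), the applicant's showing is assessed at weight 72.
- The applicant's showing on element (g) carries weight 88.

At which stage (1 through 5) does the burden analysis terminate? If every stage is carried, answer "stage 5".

Stage 1 (applicant, a heightened civil standard, weight is at least 73): (a) net 85−3=82 ≥ 73 — meets; (b) 70 < 73 — fails; (c) 72 < 73 — fails.
  The applicant does not carry Stage 1.
The analysis ends at Stage 1; the authority prevails.

stage 1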